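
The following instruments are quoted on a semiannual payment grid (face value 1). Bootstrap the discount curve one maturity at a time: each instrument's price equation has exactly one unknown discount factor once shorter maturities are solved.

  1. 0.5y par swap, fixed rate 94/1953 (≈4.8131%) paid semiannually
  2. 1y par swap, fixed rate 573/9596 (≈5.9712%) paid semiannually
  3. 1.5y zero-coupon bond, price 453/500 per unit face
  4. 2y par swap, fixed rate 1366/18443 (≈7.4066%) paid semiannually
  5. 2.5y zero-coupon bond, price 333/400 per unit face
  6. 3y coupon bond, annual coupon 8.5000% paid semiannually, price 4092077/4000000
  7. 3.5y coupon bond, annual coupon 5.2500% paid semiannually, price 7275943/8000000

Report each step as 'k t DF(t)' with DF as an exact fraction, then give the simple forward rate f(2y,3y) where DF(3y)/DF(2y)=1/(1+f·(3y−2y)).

step 1 [0.5y] swap r/2=47/1953: DF=(1 − 47/1953·(0))/(1+47/1953) = 1953/2000 ≈ 0.976500
step 2 [1y] swap r/2=573/19192: DF=(1 − 573/19192·(0.976500))/(1+573/19192) = 9427/10000 ≈ 0.942700
step 3 [1.5y] zero: DF = P = 453/500 ≈ 0.906000
step 4 [2y] swap r/2=683/18443: DF=(1 − 683/18443·(0.976500+0.942700+0.906000))/(1+683/18443) = 4317/5000 ≈ 0.863400
step 5 [2.5y] zero: DF = P = 333/400 ≈ 0.832500
step 6 [3y] bond c/2=17/400: DF=(4092077/4000000 − 17/400·(0.976500+0.942700+0.906000+0.863400+0.832500))/(1+17/400) = 797/1000 ≈ 0.797000
step 7 [3.5y] bond c/2=21/800: DF=(7275943/8000000 − 21/800·(0.976500+0.942700+0.906000+0.863400+0.832500+0.797000))/(1+21/800) = 3751/5000 ≈ 0.750200

1 1/2 1953/2000
2 1 9427/10000
3 3/2 453/500
4 2 4317/5000
5 5/2 333/400
6 3 797/1000
7 7/2 3751/5000
f(2y,3y) = ((4317/5000)/(797/1000) − 1)/(1) = 332/3985 ≈ 8.3312%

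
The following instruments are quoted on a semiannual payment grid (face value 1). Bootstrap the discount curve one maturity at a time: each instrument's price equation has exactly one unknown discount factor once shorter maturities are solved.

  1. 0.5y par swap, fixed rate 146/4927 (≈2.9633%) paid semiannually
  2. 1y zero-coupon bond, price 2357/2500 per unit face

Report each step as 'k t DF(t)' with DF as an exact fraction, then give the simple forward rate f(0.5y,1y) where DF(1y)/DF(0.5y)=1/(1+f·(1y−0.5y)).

step 1 [0.5y] swap r/2=73/4927: DF=(1 − 73/4927·(0))/(1+73/4927) = 4927/5000 ≈ 0.985400
step 2 [1y] zero: DF = P = 2357/2500 ≈ 0.942800

1 1/2 4927/5000
2 1 2357/2500
f(0.5y,1y) = ((4927/5000)/(2357/2500) − 1)/(1/2) = 213/2357 ≈ 9.0369%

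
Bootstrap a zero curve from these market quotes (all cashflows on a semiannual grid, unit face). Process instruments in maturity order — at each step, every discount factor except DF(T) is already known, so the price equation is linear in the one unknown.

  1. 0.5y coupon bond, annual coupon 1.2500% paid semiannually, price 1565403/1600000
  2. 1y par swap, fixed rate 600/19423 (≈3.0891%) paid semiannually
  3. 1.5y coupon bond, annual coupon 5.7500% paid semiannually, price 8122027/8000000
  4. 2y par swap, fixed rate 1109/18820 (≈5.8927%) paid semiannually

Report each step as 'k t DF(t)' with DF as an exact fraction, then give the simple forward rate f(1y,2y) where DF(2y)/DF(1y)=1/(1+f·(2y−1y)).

step 1 [0.5y] bond c/2=1/160: DF=(1565403/1600000 − 1/160·(0))/(1+1/160) = 9723/10000 ≈ 0.972300
step 2 [1y] swap r/2=300/19423: DF=(1 − 300/19423·(0.972300))/(1+300/19423) = 97/100 ≈ 0.970000
step 3 [1.5y] bond c/2=23/800: DF=(8122027/8000000 − 23/800·(0.972300+0.970000))/(1+23/800) = 4663/5000 ≈ 0.932600
step 4 [2y] swap r/2=1109/37640: DF=(1 − 1109/37640·(0.972300+0.970000+0.932600))/(1+1109/37640) = 8891/10000 ≈ 0.889100

1 1/2 9723/10000
2 1 97/100
3 3/2 4663/5000
4 2 8891/10000
f(1y,2y) = ((97/100)/(8891/10000) − 1)/(1) = 809/8891 ≈ 9.0991%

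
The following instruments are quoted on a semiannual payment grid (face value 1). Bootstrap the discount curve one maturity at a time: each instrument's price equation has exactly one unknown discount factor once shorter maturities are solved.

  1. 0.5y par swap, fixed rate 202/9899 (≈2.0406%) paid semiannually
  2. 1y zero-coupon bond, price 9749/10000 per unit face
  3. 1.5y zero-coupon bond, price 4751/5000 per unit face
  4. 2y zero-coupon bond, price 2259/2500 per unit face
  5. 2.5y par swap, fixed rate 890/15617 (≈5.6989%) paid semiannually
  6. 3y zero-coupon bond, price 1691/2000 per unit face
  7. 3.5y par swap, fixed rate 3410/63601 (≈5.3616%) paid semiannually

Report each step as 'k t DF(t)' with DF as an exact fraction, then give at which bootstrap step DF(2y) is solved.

step 1 [0.5y] swap r/2=101/9899: DF=(1 − 101/9899·(0))/(1+101/9899) = 9899/10000 ≈ 0.989900
step 2 [1y] zero: DF = P = 9749/10000 ≈ 0.974900
step 3 [1.5y] zero: DF = P = 4751/5000 ≈ 0.950200
step 4 [2y] zero: DF = P = 2259/2500 ≈ 0.903600
step 5 [2.5y] swap r/2=445/15617: DF=(1 − 445/15617·(0.989900+0.974900+0.950200+0.903600))/(1+445/15617) = 1733/2000 ≈ 0.866500
step 6 [3y] zero: DF = P = 1691/2000 ≈ 0.845500
step 7 [3.5y] swap r/2=1705/63601: DF=(1 − 1705/63601·(0.989900+0.974900+0.950200+0.903600+0.866500+0.845500))/(1+1705/63601) = 1659/2000 ≈ 0.829500

1 1/2 9899/10000
2 1 9749/10000
3 3/2 4751/5000
4 2 2259/2500
5 5/2 1733/2000
6 3 1691/2000
7 7/2 1659/2000
DF(2y) is solved at step 4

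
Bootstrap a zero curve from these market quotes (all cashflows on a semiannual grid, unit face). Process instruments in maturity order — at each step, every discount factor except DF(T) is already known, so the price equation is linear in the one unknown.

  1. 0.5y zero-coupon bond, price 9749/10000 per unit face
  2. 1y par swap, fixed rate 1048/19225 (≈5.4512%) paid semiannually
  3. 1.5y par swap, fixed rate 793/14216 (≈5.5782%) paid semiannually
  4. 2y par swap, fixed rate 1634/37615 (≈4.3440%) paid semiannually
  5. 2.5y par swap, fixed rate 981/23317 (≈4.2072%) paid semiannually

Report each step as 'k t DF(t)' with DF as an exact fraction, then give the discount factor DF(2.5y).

step 1 [0.5y] zero: DF = P = 9749/10000 ≈ 0.974900
step 2 [1y] swap r/2=524/19225: DF=(1 − 524/19225·(0.974900))/(1+524/19225) = 2369/2500 ≈ 0.947600
step 3 [1.5y] swap r/2=793/28432: DF=(1 − 793/28432·(0.974900+0.947600))/(1+793/28432) = 9207/10000 ≈ 0.920700
step 4 [2y] swap r/2=817/37615: DF=(1 − 817/37615·(0.974900+0.947600+0.920700))/(1+817/37615) = 9183/10000 ≈ 0.918300
step 5 [2.5y] swap r/2=981/46634: DF=(1 − 981/46634·(0.974900+0.947600+0.920700+0.918300))/(1+981/46634) = 9019/10000 ≈ 0.901900

1 1/2 9749/10000
2 1 2369/2500
3 3/2 9207/10000
4 2 9183/10000
5 5/2 9019/10000
DF(2.5y) = 9019/10000 ≈ 0.901900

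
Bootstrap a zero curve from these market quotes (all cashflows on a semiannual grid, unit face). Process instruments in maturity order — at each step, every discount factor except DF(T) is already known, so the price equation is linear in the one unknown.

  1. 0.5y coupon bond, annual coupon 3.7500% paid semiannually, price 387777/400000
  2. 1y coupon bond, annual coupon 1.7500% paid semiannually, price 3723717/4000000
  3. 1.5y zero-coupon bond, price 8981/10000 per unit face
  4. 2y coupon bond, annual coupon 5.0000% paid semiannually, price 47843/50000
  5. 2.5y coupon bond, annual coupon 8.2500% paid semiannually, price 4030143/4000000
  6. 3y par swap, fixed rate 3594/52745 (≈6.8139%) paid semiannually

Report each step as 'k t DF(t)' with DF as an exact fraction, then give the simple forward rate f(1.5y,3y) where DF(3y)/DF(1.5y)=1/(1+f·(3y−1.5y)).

step 1 [0.5y] bond c/2=3/160: DF=(387777/400000 − 3/160·(0))/(1+3/160) = 2379/2500 ≈ 0.951600
step 2 [1y] bond c/2=7/800: DF=(3723717/4000000 − 7/800·(0.951600))/(1+7/800) = 4573/5000 ≈ 0.914600
step 3 [1.5y] zero: DF = P = 8981/10000 ≈ 0.898100
step 4 [2y] bond c/2=1/40: DF=(47843/50000 − 1/40·(0.951600+0.914600+0.898100))/(1+1/40) = 8661/10000 ≈ 0.866100
step 5 [2.5y] bond c/2=33/800: DF=(4030143/4000000 − 33/800·(0.951600+0.914600+0.898100+0.866100))/(1+33/800) = 4119/5000 ≈ 0.823800
step 6 [3y] swap r/2=1797/52745: DF=(1 − 1797/52745·(0.951600+0.914600+0.898100+0.866100+0.823800))/(1+1797/52745) = 8203/10000 ≈ 0.820300

1 1/2 2379/2500
2 1 4573/5000
3 3/2 8981/10000
4 2 8661/10000
5 5/2 4119/5000
6 3 8203/10000
f(1.5y,3y) = ((8981/10000)/(8203/10000) − 1)/(3/2) = 1556/24609 ≈ 6.3229%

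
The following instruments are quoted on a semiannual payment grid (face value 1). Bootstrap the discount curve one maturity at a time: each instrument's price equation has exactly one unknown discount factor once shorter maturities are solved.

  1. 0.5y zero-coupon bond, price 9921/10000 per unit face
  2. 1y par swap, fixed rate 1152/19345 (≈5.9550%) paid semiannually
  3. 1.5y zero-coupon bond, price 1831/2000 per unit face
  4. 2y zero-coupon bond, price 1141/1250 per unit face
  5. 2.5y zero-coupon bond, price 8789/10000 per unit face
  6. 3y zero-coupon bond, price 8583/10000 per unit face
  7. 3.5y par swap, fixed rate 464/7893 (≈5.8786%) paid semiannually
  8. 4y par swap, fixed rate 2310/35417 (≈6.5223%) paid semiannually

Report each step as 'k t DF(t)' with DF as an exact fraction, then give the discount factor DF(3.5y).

1 1/2 9921/10000
2 1 589/625
3 3/2 1831/2000
4 2 1141/1250
5 5/2 8789/10000
6 3 8583/10000
7 7/2 509/625
8 4 769/1000
DF(3.5y) = 509/625 ≈ 0.814400

step 1 [0.5y] zero: DF = P = 9921/10000 ≈ 0.992100
step 2 [1y] swap r/2=576/19345: DF=(1 − 576/19345·(0.992100))/(1+576/19345) = 589/625 ≈ 0.942400
step 3 [1.5y] zero: DF = P = 1831/2000 ≈ 0.915500
step 4 [2y] zero: DF = P = 1141/1250 ≈ 0.912800
step 5 [2.5y] zero: DF = P = 8789/10000 ≈ 0.878900
step 6 [3y] zero: DF = P = 8583/10000 ≈ 0.858300
step 7 [3.5y] swap r/2=232/7893: DF=(1 − 232/7893·(0.992100+0.942400+0.915500+0.912800+0.878900+0.858300))/(1+232/7893) = 509/625 ≈ 0.814400
step 8 [4y] swap r/2=1155/35417: DF=(1 − 1155/35417·(0.992100+0.942400+0.915500+0.912800+0.878900+0.858300+0.814400))/(1+1155/35417) = 769/1000 ≈ 0.769000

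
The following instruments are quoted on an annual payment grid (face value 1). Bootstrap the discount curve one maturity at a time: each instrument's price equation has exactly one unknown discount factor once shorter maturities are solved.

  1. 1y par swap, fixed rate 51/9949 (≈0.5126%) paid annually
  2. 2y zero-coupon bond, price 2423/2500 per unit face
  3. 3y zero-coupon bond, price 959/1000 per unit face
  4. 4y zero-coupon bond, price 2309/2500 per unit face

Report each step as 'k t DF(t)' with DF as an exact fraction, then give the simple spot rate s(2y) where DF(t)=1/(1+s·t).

1 1 9949/10000
2 2 2423/2500
3 3 959/1000
4 4 2309/2500
s(2y) = (1/(2423/2500) − 1)/(2) = 77/4846 ≈ 1.5889%

step 1 [1y] swap r/1=51/9949: DF=(1 − 51/9949·(0))/(1+51/9949) = 9949/10000 ≈ 0.994900
step 2 [2y] zero: DF = P = 2423/2500 ≈ 0.969200
step 3 [3y] zero: DF = P = 959/1000 ≈ 0.959000
step 4 [4y] zero: DF = P = 2309/2500 ≈ 0.923600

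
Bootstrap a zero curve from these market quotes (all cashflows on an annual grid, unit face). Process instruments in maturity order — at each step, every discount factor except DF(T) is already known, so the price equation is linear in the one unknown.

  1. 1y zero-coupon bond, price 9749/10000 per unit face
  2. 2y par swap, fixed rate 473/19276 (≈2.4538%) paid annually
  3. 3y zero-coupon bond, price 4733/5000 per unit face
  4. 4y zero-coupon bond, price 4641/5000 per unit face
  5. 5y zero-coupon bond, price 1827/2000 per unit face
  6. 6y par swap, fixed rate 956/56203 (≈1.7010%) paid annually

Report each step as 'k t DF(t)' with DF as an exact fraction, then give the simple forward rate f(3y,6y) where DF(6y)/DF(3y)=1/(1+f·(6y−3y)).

step 1 [1y] zero: DF = P = 9749/10000 ≈ 0.974900
step 2 [2y] swap r/1=473/19276: DF=(1 − 473/19276·(0.974900))/(1+473/19276) = 9527/10000 ≈ 0.952700
step 3 [3y] zero: DF = P = 4733/5000 ≈ 0.946600
step 4 [4y] zero: DF = P = 4641/5000 ≈ 0.928200
step 5 [5y] zero: DF = P = 1827/2000 ≈ 0.913500
step 6 [6y] swap r/1=956/56203: DF=(1 − 956/56203·(0.974900+0.952700+0.946600+0.928200+0.913500))/(1+956/56203) = 2261/2500 ≈ 0.904400

1 1 9749/10000
2 2 9527/10000
3 3 4733/5000
4 4 4641/5000
5 5 1827/2000
6 6 2261/2500
f(3y,6y) = ((4733/5000)/(2261/2500) − 1)/(3) = 211/13566 ≈ 1.5554%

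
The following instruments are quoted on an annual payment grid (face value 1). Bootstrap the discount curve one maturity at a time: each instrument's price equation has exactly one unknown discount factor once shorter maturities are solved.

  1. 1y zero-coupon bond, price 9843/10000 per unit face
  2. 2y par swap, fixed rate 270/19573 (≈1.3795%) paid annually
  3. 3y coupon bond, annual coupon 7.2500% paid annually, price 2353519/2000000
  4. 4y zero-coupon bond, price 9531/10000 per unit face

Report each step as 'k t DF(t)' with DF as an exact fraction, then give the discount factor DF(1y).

step 1 [1y] zero: DF = P = 9843/10000 ≈ 0.984300
step 2 [2y] swap r/1=270/19573: DF=(1 − 270/19573·(0.984300))/(1+270/19573) = 973/1000 ≈ 0.973000
step 3 [3y] bond c/1=29/400: DF=(2353519/2000000 − 29/400·(0.984300+0.973000))/(1+29/400) = 9649/10000 ≈ 0.964900
step 4 [4y] zero: DF = P = 9531/10000 ≈ 0.953100

1 1 9843/10000
2 2 973/1000
3 3 9649/10000
4 4 9531/10000
DF(1y) = 9843/10000 ≈ 0.984300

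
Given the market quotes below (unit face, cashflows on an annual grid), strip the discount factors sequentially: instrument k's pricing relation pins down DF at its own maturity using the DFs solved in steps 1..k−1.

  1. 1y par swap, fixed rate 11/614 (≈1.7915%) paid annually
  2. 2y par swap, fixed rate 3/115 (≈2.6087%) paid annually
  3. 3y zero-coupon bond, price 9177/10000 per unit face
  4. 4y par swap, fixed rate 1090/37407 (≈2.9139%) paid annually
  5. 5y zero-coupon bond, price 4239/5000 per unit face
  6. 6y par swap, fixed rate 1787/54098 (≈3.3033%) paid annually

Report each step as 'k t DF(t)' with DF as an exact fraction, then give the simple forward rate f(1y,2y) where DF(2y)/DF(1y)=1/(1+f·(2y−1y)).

step 1 [1y] swap r/1=11/614: DF=(1 − 11/614·(0))/(1+11/614) = 614/625 ≈ 0.982400
step 2 [2y] swap r/1=3/115: DF=(1 − 3/115·(0.982400))/(1+3/115) = 1187/1250 ≈ 0.949600
step 3 [3y] zero: DF = P = 9177/10000 ≈ 0.917700
step 4 [4y] swap r/1=1090/37407: DF=(1 − 1090/37407·(0.982400+0.949600+0.917700))/(1+1090/37407) = 891/1000 ≈ 0.891000
step 5 [5y] zero: DF = P = 4239/5000 ≈ 0.847800
step 6 [6y] swap r/1=1787/54098: DF=(1 − 1787/54098·(0.982400+0.949600+0.917700+0.891000+0.847800))/(1+1787/54098) = 8213/10000 ≈ 0.821300

1 1 614/625
2 2 1187/1250
3 3 9177/10000
4 4 891/1000
5 5 4239/5000
6 6 8213/10000
f(1y,2y) = ((614/625)/(1187/1250) − 1)/(1) = 41/1187 ≈ 3.4541%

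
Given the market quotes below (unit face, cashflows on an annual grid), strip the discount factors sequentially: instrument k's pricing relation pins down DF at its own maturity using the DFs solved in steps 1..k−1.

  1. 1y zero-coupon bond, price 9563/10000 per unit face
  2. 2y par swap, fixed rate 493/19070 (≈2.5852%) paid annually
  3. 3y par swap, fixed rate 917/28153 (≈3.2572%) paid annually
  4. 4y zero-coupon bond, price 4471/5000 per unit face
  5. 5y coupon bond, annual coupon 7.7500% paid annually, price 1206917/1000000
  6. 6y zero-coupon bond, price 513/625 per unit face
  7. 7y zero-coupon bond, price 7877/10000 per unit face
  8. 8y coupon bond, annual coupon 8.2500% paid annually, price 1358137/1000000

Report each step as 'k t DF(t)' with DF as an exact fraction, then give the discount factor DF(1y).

step 1 [1y] zero: DF = P = 9563/10000 ≈ 0.956300
step 2 [2y] swap r/1=493/19070: DF=(1 − 493/19070·(0.956300))/(1+493/19070) = 9507/10000 ≈ 0.950700
step 3 [3y] swap r/1=917/28153: DF=(1 − 917/28153·(0.956300+0.950700))/(1+917/28153) = 9083/10000 ≈ 0.908300
step 4 [4y] zero: DF = P = 4471/5000 ≈ 0.894200
step 5 [5y] bond c/1=31/400: DF=(1206917/1000000 − 31/400·(0.956300+0.950700+0.908300+0.894200))/(1+31/400) = 8533/10000 ≈ 0.853300
step 6 [6y] zero: DF = P = 513/625 ≈ 0.820800
step 7 [7y] zero: DF = P = 7877/10000 ≈ 0.787700
step 8 [8y] bond c/1=33/400: DF=(1358137/1000000 − 33/400·(0.956300+0.950700+0.908300+0.894200+0.853300+0.820800+0.787700))/(1+33/400) = 7843/10000 ≈ 0.784300

1 1 9563/10000
2 2 9507/10000
3 3 9083/10000
4 4 4471/5000
5 5 8533/10000
6 6 513/625
7 7 7877/10000
8 8 7843/10000
DF(1y) = 9563/10000 ≈ 0.956300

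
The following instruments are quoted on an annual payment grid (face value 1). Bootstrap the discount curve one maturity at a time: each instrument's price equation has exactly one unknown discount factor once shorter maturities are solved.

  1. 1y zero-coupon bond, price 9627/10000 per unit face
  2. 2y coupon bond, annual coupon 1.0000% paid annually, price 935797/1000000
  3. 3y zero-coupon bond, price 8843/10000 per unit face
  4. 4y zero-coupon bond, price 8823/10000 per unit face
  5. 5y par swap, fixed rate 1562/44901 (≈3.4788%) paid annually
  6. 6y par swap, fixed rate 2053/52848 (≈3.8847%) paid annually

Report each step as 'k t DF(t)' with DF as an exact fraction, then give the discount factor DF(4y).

1 1 9627/10000
2 2 917/1000
3 3 8843/10000
4 4 8823/10000
5 5 4219/5000
6 6 7947/10000
DF(4y) = 8823/10000 ≈ 0.882300

step 1 [1y] zero: DF = P = 9627/10000 ≈ 0.962700
step 2 [2y] bond c/1=1/100: DF=(935797/1000000 − 1/100·(0.962700))/(1+1/100) = 917/1000 ≈ 0.917000
step 3 [3y] zero: DF = P = 8843/10000 ≈ 0.884300
step 4 [4y] zero: DF = P = 8823/10000 ≈ 0.882300
step 5 [5y] swap r/1=1562/44901: DF=(1 − 1562/44901·(0.962700+0.917000+0.884300+0.882300))/(1+1562/44901) = 4219/5000 ≈ 0.843800
step 6 [6y] swap r/1=2053/52848: DF=(1 − 2053/52848·(0.962700+0.917000+0.884300+0.882300+0.843800))/(1+2053/52848) = 7947/10000 ≈ 0.794700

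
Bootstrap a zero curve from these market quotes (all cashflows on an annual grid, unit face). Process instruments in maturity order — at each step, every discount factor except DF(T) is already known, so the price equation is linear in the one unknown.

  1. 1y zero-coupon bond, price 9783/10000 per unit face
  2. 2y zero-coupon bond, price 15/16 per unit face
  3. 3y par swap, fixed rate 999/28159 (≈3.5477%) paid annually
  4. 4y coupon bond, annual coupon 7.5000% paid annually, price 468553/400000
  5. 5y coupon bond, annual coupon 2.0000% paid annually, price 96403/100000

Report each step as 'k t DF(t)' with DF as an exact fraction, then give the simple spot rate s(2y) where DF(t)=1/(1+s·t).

1 1 9783/10000
2 2 15/16
3 3 9001/10000
4 4 2233/2500
5 5 2181/2500
s(2y) = (1/(15/16) − 1)/(2) = 1/30 ≈ 3.3333%

step 1 [1y] zero: DF = P = 9783/10000 ≈ 0.978300
step 2 [2y] zero: DF = P = 15/16 ≈ 0.937500
step 3 [3y] swap r/1=999/28159: DF=(1 − 999/28159·(0.978300+0.937500))/(1+999/28159) = 9001/10000 ≈ 0.900100
step 4 [4y] bond c/1=3/40: DF=(468553/400000 − 3/40·(0.978300+0.937500+0.900100))/(1+3/40) = 2233/2500 ≈ 0.893200
step 5 [5y] bond c/1=1/50: DF=(96403/100000 − 1/50·(0.978300+0.937500+0.900100+0.893200))/(1+1/50) = 2181/2500 ≈ 0.872400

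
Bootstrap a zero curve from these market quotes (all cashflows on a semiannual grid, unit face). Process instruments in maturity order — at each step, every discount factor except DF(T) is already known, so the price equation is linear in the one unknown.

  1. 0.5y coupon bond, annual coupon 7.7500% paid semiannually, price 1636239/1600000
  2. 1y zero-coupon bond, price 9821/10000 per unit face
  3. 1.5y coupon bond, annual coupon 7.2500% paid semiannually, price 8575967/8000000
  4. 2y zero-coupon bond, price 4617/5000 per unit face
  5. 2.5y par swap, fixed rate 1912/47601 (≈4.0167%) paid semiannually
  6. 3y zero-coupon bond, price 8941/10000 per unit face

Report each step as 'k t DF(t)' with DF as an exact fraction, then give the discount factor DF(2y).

step 1 [0.5y] bond c/2=31/800: DF=(1636239/1600000 − 31/800·(0))/(1+31/800) = 1969/2000 ≈ 0.984500
step 2 [1y] zero: DF = P = 9821/10000 ≈ 0.982100
step 3 [1.5y] bond c/2=29/800: DF=(8575967/8000000 − 29/800·(0.984500+0.982100))/(1+29/800) = 9657/10000 ≈ 0.965700
step 4 [2y] zero: DF = P = 4617/5000 ≈ 0.923400
step 5 [2.5y] swap r/2=956/47601: DF=(1 − 956/47601·(0.984500+0.982100+0.965700+0.923400))/(1+956/47601) = 2261/2500 ≈ 0.904400
step 6 [3y] zero: DF = P = 8941/10000 ≈ 0.894100

1 1/2 1969/2000
2 1 9821/10000
3 3/2 9657/10000
4 2 4617/5000
5 5/2 2261/2500
6 3 8941/10000
DF(2y) = 4617/5000 ≈ 0.923400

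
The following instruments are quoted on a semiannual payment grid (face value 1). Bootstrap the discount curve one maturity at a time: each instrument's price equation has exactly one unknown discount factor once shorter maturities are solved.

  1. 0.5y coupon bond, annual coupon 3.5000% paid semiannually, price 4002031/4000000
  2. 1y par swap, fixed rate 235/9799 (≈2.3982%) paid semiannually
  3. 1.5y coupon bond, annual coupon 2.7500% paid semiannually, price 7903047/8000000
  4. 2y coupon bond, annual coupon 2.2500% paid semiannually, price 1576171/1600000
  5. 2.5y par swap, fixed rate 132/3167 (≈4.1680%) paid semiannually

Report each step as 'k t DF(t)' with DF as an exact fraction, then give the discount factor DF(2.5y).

1 1/2 9833/10000
2 1 1953/2000
3 3/2 9479/10000
4 2 4709/5000
5 5/2 901/1000
DF(2.5y) = 901/1000 ≈ 0.901000

step 1 [0.5y] bond c/2=7/400: DF=(4002031/4000000 − 7/400·(0))/(1+7/400) = 9833/10000 ≈ 0.983300
step 2 [1y] swap r/2=235/19598: DF=(1 − 235/19598·(0.983300))/(1+235/19598) = 1953/2000 ≈ 0.976500
step 3 [1.5y] bond c/2=11/800: DF=(7903047/8000000 − 11/800·(0.983300+0.976500))/(1+11/800) = 9479/10000 ≈ 0.947900
step 4 [2y] bond c/2=9/800: DF=(1576171/1600000 − 9/800·(0.983300+0.976500+0.947900))/(1+9/800) = 4709/5000 ≈ 0.941800
step 5 [2.5y] swap r/2=66/3167: DF=(1 − 66/3167·(0.983300+0.976500+0.947900+0.941800))/(1+66/3167) = 901/1000 ≈ 0.901000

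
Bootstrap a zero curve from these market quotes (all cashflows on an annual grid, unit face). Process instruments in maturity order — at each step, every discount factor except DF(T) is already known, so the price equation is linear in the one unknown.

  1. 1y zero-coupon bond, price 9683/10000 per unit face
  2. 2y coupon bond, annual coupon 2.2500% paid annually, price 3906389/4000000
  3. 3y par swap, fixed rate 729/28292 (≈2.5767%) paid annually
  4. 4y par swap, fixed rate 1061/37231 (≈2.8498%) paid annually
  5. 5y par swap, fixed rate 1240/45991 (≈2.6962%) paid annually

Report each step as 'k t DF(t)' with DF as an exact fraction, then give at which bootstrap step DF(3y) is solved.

step 1 [1y] zero: DF = P = 9683/10000 ≈ 0.968300
step 2 [2y] bond c/1=9/400: DF=(3906389/4000000 − 9/400·(0.968300))/(1+9/400) = 4669/5000 ≈ 0.933800
step 3 [3y] swap r/1=729/28292: DF=(1 − 729/28292·(0.968300+0.933800))/(1+729/28292) = 9271/10000 ≈ 0.927100
step 4 [4y] swap r/1=1061/37231: DF=(1 − 1061/37231·(0.968300+0.933800+0.927100))/(1+1061/37231) = 8939/10000 ≈ 0.893900
step 5 [5y] swap r/1=1240/45991: DF=(1 − 1240/45991·(0.968300+0.933800+0.927100+0.893900))/(1+1240/45991) = 219/250 ≈ 0.876000

1 1 9683/10000
2 2 4669/5000
3 3 9271/10000
4 4 8939/10000
5 5 219/250
DF(3y) is solved at step 3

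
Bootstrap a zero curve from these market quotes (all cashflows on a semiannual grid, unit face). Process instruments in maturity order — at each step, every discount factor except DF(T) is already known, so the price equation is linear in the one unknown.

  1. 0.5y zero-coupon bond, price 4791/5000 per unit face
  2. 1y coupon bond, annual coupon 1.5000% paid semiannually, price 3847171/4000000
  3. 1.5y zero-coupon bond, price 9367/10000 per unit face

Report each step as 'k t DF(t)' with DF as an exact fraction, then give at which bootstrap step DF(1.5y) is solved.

step 1 [0.5y] zero: DF = P = 4791/5000 ≈ 0.958200
step 2 [1y] bond c/2=3/400: DF=(3847171/4000000 − 3/400·(0.958200))/(1+3/400) = 379/400 ≈ 0.947500
step 3 [1.5y] zero: DF = P = 9367/10000 ≈ 0.936700

1 1/2 4791/5000
2 1 379/400
3 3/2 9367/10000
DF(1.5y) is solved at step 3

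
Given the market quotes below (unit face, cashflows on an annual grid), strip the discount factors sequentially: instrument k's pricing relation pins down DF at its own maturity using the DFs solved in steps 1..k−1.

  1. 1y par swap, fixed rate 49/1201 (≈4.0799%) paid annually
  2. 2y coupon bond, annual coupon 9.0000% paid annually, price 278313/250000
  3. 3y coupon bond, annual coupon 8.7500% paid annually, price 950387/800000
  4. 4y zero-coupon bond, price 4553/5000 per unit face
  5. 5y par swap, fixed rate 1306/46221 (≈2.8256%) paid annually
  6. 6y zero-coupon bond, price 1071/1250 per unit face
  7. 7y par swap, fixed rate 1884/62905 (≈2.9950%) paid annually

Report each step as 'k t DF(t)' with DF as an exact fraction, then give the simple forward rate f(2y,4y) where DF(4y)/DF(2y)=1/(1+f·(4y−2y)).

step 1 [1y] swap r/1=49/1201: DF=(1 − 49/1201·(0))/(1+49/1201) = 1201/1250 ≈ 0.960800
step 2 [2y] bond c/1=9/100: DF=(278313/250000 − 9/100·(0.960800))/(1+9/100) = 471/500 ≈ 0.942000
step 3 [3y] bond c/1=7/80: DF=(950387/800000 − 7/80·(0.960800+0.942000))/(1+7/80) = 9393/10000 ≈ 0.939300
step 4 [4y] zero: DF = P = 4553/5000 ≈ 0.910600
step 5 [5y] swap r/1=1306/46221: DF=(1 − 1306/46221·(0.960800+0.942000+0.939300+0.910600))/(1+1306/46221) = 4347/5000 ≈ 0.869400
step 6 [6y] zero: DF = P = 1071/1250 ≈ 0.856800
step 7 [7y] swap r/1=1884/62905: DF=(1 − 1884/62905·(0.960800+0.942000+0.939300+0.910600+0.869400+0.856800))/(1+1884/62905) = 2029/2500 ≈ 0.811600

1 1 1201/1250
2 2 471/500
3 3 9393/10000
4 4 4553/5000
5 5 4347/5000
6 6 1071/1250
7 7 2029/2500
f(2y,4y) = ((471/500)/(4553/5000) − 1)/(2) = 1/58 ≈ 1.7241%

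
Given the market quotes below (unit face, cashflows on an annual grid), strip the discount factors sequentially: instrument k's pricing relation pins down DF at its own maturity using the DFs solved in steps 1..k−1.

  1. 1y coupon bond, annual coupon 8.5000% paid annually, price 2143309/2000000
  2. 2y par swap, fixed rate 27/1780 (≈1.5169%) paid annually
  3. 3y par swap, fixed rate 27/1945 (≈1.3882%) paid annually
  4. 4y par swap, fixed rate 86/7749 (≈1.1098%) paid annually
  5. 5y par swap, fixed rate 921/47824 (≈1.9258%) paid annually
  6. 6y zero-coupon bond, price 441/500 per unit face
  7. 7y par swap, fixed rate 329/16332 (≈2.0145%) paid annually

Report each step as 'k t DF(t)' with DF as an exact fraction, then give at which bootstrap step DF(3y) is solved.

step 1 [1y] bond c/1=17/200: DF=(2143309/2000000 − 17/200·(0))/(1+17/200) = 9877/10000 ≈ 0.987700
step 2 [2y] swap r/1=27/1780: DF=(1 − 27/1780·(0.987700))/(1+27/1780) = 9703/10000 ≈ 0.970300
step 3 [3y] swap r/1=27/1945: DF=(1 − 27/1945·(0.987700+0.970300))/(1+27/1945) = 1919/2000 ≈ 0.959500
step 4 [4y] swap r/1=86/7749: DF=(1 − 86/7749·(0.987700+0.970300+0.959500))/(1+86/7749) = 957/1000 ≈ 0.957000
step 5 [5y] swap r/1=921/47824: DF=(1 − 921/47824·(0.987700+0.970300+0.959500+0.957000))/(1+921/47824) = 9079/10000 ≈ 0.907900
step 6 [6y] zero: DF = P = 441/500 ≈ 0.882000
step 7 [7y] swap r/1=329/16332: DF=(1 − 329/16332·(0.987700+0.970300+0.959500+0.957000+0.907900+0.882000))/(1+329/16332) = 2171/2500 ≈ 0.868400

1 1 9877/10000
2 2 9703/10000
3 3 1919/2000
4 4 957/1000
5 5 9079/10000
6 6 441/500
7 7 2171/2500
DF(3y) is solved at step 3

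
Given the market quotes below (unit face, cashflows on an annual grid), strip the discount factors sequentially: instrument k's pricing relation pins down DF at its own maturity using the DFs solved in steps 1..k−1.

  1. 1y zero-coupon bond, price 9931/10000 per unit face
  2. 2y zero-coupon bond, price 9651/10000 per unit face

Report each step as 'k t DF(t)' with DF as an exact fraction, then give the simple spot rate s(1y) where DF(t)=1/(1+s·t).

1 1 9931/10000
2 2 9651/10000
s(1y) = (1/(9931/10000) − 1)/(1) = 69/9931 ≈ 0.6948%

step 1 [1y] zero: DF = P = 9931/10000 ≈ 0.993100
step 2 [2y] zero: DF = P = 9651/10000 ≈ 0.965100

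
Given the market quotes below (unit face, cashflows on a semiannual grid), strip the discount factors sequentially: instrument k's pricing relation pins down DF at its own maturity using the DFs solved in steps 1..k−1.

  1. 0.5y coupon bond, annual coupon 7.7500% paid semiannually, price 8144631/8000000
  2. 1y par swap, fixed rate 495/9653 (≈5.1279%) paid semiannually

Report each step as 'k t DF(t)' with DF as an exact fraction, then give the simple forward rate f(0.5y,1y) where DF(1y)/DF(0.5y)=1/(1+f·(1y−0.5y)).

1 1/2 9801/10000
2 1 1901/2000
f(0.5y,1y) = ((9801/10000)/(1901/2000) − 1)/(1/2) = 592/9505 ≈ 6.2283%

step 1 [0.5y] bond c/2=31/800: DF=(8144631/8000000 − 31/800·(0))/(1+31/800) = 9801/10000 ≈ 0.980100
step 2 [1y] swap r/2=495/19306: DF=(1 − 495/19306·(0.980100))/(1+495/19306) = 1901/2000 ≈ 0.950500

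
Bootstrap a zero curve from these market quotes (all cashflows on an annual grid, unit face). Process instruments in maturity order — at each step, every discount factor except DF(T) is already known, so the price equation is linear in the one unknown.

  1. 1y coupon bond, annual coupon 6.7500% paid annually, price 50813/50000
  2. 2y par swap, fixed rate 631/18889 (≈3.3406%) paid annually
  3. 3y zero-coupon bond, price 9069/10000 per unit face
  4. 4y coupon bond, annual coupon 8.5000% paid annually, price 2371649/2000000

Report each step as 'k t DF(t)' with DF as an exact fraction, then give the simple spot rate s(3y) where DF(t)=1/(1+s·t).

1 1 119/125
2 2 9369/10000
3 3 9069/10000
4 4 8739/10000
s(3y) = (1/(9069/10000) − 1)/(3) = 931/27207 ≈ 3.4219%

step 1 [1y] bond c/1=27/400: DF=(50813/50000 − 27/400·(0))/(1+27/400) = 119/125 ≈ 0.952000
step 2 [2y] swap r/1=631/18889: DF=(1 − 631/18889·(0.952000))/(1+631/18889) = 9369/10000 ≈ 0.936900
step 3 [3y] zero: DF = P = 9069/10000 ≈ 0.906900
step 4 [4y] bond c/1=17/200: DF=(2371649/2000000 − 17/200·(0.952000+0.936900+0.906900))/(1+17/200) = 8739/10000 ≈ 0.873900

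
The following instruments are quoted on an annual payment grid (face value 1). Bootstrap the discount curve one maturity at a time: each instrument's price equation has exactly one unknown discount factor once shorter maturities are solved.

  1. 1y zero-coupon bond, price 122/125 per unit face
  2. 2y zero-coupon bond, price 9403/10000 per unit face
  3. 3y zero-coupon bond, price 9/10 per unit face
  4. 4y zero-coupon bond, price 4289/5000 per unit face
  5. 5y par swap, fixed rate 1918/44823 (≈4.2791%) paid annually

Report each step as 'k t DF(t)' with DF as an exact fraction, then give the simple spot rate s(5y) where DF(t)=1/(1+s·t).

1 1 122/125
2 2 9403/10000
3 3 9/10
4 4 4289/5000
5 5 4041/5000
s(5y) = (1/(4041/5000) − 1)/(5) = 959/20205 ≈ 4.7463%

step 1 [1y] zero: DF = P = 122/125 ≈ 0.976000
step 2 [2y] zero: DF = P = 9403/10000 ≈ 0.940300
step 3 [3y] zero: DF = P = 9/10 ≈ 0.900000
step 4 [4y] zero: DF = P = 4289/5000 ≈ 0.857800
step 5 [5y] swap r/1=1918/44823: DF=(1 − 1918/44823·(0.976000+0.940300+0.900000+0.857800))/(1+1918/44823) = 4041/5000 ≈ 0.808200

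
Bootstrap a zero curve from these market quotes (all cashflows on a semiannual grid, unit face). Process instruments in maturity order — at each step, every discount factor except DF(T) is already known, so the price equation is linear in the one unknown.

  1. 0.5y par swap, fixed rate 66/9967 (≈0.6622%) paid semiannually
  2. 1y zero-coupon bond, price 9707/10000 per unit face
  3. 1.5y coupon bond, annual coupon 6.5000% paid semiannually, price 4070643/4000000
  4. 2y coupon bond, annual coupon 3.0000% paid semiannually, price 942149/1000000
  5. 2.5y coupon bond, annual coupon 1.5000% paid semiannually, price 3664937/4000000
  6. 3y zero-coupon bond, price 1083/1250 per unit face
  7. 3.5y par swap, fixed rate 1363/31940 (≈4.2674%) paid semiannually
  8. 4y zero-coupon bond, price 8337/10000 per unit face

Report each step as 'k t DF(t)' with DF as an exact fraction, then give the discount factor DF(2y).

1 1/2 9967/10000
2 1 9707/10000
3 3/2 9237/10000
4 2 1771/2000
5 5/2 8813/10000
6 3 1083/1250
7 7/2 8637/10000
8 4 8337/10000
DF(2y) = 1771/2000 ≈ 0.885500

step 1 [0.5y] swap r/2=33/9967: DF=(1 − 33/9967·(0))/(1+33/9967) = 9967/10000 ≈ 0.996700
step 2 [1y] zero: DF = P = 9707/10000 ≈ 0.970700
step 3 [1.5y] bond c/2=13/400: DF=(4070643/4000000 − 13/400·(0.996700+0.970700))/(1+13/400) = 9237/10000 ≈ 0.923700
step 4 [2y] bond c/2=3/200: DF=(942149/1000000 − 3/200·(0.996700+0.970700+0.923700))/(1+3/200) = 1771/2000 ≈ 0.885500
step 5 [2.5y] bond c/2=3/400: DF=(3664937/4000000 − 3/400·(0.996700+0.970700+0.923700+0.885500))/(1+3/400) = 8813/10000 ≈ 0.881300
step 6 [3y] zero: DF = P = 1083/1250 ≈ 0.866400
step 7 [3.5y] swap r/2=1363/63880: DF=(1 − 1363/63880·(0.996700+0.970700+0.923700+0.885500+0.881300+0.866400))/(1+1363/63880) = 8637/10000 ≈ 0.863700
step 8 [4y] zero: DF = P = 8337/10000 ≈ 0.833700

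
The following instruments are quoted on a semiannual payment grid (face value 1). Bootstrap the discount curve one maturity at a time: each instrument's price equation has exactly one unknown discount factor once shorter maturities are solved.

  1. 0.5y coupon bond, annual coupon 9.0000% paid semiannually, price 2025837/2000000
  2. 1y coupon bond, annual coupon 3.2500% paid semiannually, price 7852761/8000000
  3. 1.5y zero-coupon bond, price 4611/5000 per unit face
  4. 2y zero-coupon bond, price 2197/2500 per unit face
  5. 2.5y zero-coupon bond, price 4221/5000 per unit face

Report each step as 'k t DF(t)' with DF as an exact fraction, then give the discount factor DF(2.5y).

step 1 [0.5y] bond c/2=9/200: DF=(2025837/2000000 − 9/200·(0))/(1+9/200) = 9693/10000 ≈ 0.969300
step 2 [1y] bond c/2=13/800: DF=(7852761/8000000 − 13/800·(0.969300))/(1+13/800) = 594/625 ≈ 0.950400
step 3 [1.5y] zero: DF = P = 4611/5000 ≈ 0.922200
step 4 [2y] zero: DF = P = 2197/2500 ≈ 0.878800
step 5 [2.5y] zero: DF = P = 4221/5000 ≈ 0.844200

1 1/2 9693/10000
2 1 594/625
3 3/2 4611/5000
4 2 2197/2500
5 5/2 4221/5000
DF(2.5y) = 4221/5000 ≈ 0.844200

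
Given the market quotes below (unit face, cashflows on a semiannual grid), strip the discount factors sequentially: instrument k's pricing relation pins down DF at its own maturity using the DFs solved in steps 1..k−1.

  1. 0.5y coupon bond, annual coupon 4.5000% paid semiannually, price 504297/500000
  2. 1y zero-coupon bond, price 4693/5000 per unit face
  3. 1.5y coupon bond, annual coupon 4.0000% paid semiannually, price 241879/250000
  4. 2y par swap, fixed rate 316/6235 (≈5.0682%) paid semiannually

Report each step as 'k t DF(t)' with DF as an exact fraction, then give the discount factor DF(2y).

step 1 [0.5y] bond c/2=9/400: DF=(504297/500000 − 9/400·(0))/(1+9/400) = 1233/1250 ≈ 0.986400
step 2 [1y] zero: DF = P = 4693/5000 ≈ 0.938600
step 3 [1.5y] bond c/2=1/50: DF=(241879/250000 − 1/50·(0.986400+0.938600))/(1+1/50) = 2277/2500 ≈ 0.910800
step 4 [2y] swap r/2=158/6235: DF=(1 − 158/6235·(0.986400+0.938600+0.910800))/(1+158/6235) = 2263/2500 ≈ 0.905200

1 1/2 1233/1250
2 1 4693/5000
3 3/2 2277/2500
4 2 2263/2500
DF(2y) = 2263/2500 ≈ 0.905200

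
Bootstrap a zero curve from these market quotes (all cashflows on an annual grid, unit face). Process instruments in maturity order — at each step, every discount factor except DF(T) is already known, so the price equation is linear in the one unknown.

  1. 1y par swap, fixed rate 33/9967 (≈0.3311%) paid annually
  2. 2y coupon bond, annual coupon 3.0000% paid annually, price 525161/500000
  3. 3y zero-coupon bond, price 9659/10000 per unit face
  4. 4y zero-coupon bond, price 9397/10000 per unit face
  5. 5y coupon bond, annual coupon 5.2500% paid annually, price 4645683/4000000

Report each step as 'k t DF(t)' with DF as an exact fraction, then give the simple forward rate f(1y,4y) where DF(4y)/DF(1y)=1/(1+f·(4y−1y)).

1 1 9967/10000
2 2 9907/10000
3 3 9659/10000
4 4 9397/10000
5 5 9093/10000
f(1y,4y) = ((9967/10000)/(9397/10000) − 1)/(3) = 190/9397 ≈ 2.0219%

step 1 [1y] swap r/1=33/9967: DF=(1 − 33/9967·(0))/(1+33/9967) = 9967/10000 ≈ 0.996700
step 2 [2y] bond c/1=3/100: DF=(525161/500000 − 3/100·(0.996700))/(1+3/100) = 9907/10000 ≈ 0.990700
step 3 [3y] zero: DF = P = 9659/10000 ≈ 0.965900
step 4 [4y] zero: DF = P = 9397/10000 ≈ 0.939700
step 5 [5y] bond c/1=21/400: DF=(4645683/4000000 − 21/400·(0.996700+0.990700+0.965900+0.939700))/(1+21/400) = 9093/10000 ≈ 0.909300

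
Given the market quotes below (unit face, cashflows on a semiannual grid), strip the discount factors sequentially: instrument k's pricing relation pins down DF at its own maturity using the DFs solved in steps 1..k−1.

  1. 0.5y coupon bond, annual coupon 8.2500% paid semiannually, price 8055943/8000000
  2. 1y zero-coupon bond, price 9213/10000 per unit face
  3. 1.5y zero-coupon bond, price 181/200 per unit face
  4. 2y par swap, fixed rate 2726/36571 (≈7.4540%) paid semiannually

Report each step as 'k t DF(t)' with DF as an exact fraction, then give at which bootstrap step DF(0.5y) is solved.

1 1/2 9671/10000
2 1 9213/10000
3 3/2 181/200
4 2 8637/10000
DF(0.5y) is solved at step 1

step 1 [0.5y] bond c/2=33/800: DF=(8055943/8000000 − 33/800·(0))/(1+33/800) = 9671/10000 ≈ 0.967100
step 2 [1y] zero: DF = P = 9213/10000 ≈ 0.921300
step 3 [1.5y] zero: DF = P = 181/200 ≈ 0.905000
step 4 [2y] swap r/2=1363/36571: DF=(1 − 1363/36571·(0.967100+0.921300+0.905000))/(1+1363/36571) = 8637/10000 ≈ 0.863700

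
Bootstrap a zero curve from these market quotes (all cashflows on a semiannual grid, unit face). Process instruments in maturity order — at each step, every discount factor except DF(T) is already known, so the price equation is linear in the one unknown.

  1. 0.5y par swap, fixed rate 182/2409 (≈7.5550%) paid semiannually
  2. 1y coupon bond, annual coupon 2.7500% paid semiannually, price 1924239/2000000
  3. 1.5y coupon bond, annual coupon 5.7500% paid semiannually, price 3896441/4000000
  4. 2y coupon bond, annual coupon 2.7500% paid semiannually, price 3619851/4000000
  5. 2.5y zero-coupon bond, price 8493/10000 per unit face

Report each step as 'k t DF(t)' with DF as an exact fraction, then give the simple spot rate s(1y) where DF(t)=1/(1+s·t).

1 1/2 2409/2500
2 1 117/125
3 3/2 4469/5000
4 2 2137/2500
5 5/2 8493/10000
s(1y) = (1/(117/125) − 1)/(1) = 8/117 ≈ 6.8376%

step 1 [0.5y] swap r/2=91/2409: DF=(1 − 91/2409·(0))/(1+91/2409) = 2409/2500 ≈ 0.963600
step 2 [1y] bond c/2=11/800: DF=(1924239/2000000 − 11/800·(0.963600))/(1+11/800) = 117/125 ≈ 0.936000
step 3 [1.5y] bond c/2=23/800: DF=(3896441/4000000 − 23/800·(0.963600+0.936000))/(1+23/800) = 4469/5000 ≈ 0.893800
step 4 [2y] bond c/2=11/800: DF=(3619851/4000000 − 11/800·(0.963600+0.936000+0.893800))/(1+11/800) = 2137/2500 ≈ 0.854800
step 5 [2.5y] zero: DF = P = 8493/10000 ≈ 0.849300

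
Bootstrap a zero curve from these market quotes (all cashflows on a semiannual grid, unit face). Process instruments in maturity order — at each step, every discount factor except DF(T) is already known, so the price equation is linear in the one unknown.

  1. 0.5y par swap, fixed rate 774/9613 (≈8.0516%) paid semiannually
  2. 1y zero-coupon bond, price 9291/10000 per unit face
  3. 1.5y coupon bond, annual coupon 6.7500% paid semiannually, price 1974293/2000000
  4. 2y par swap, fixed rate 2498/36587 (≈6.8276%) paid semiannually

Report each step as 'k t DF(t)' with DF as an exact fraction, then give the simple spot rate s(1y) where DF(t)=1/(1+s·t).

1 1/2 9613/10000
2 1 9291/10000
3 3/2 2233/2500
4 2 8751/10000
s(1y) = (1/(9291/10000) − 1)/(1) = 709/9291 ≈ 7.6310%

step 1 [0.5y] swap r/2=387/9613: DF=(1 − 387/9613·(0))/(1+387/9613) = 9613/10000 ≈ 0.961300
step 2 [1y] zero: DF = P = 9291/10000 ≈ 0.929100
step 3 [1.5y] bond c/2=27/800: DF=(1974293/2000000 − 27/800·(0.961300+0.929100))/(1+27/800) = 2233/2500 ≈ 0.893200
step 4 [2y] swap r/2=1249/36587: DF=(1 − 1249/36587·(0.961300+0.929100+0.893200))/(1+1249/36587) = 8751/10000 ≈ 0.875100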